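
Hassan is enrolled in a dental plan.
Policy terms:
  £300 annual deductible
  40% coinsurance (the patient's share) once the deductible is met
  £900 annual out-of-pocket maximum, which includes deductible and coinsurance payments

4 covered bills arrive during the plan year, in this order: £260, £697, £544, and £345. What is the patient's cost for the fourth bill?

£119.60

Bill 1, £260: entire amount goes to the deductible. Patient owes £260 (running OOP £260).
Bill 2, £697: £40 to deductible, leaving £657; patient's 40% is £262.80. Cost to patient: £302.80. OOP to date £562.80.
Bill 3, £544: deductible already satisfied, so patient's share is 40% × £544 = £217.60. Patient pays £217.60; OOP now £780.40.
Bill 4, £345: deductible met; 40% of £345 = £138. OOP would hit £918.40 > £900, so the cap limits the patient to £900 − £780.40 = £119.60.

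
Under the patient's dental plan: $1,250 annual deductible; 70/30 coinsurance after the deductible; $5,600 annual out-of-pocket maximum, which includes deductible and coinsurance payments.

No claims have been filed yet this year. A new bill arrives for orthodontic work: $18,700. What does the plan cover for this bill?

$13,100

Nothing has been paid toward the $1,250 deductible, so the first $1,250 of this charge is applied there.
After the $1,250 deductible portion, $18,700 − $1,250 = $17,450 is subject to coinsurance.
30% of $17,450 = $5,235 falls to the patient.
So the patient owes $1,250 + $5,235 = $6,485 before any cap.
Year-to-date out-of-pocket would reach $0 + $6,485 = $6,485, above the $5,600 maximum, so the patient pays only $5,600 − $0 = $5,600.
Insurer pays the balance: $18,700 − $5,600 = $13,100.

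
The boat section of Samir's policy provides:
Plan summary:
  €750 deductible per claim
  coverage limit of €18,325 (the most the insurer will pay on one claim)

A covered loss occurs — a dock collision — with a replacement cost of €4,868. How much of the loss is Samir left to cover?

€750

Subtract the deductible: €4,868 − €750 = €4,118.
That's under the €18,325 cap, so the insurer reimburses the full €4,118.
Owner's share is the uncovered remainder: €4,868 − €4,118 = €750.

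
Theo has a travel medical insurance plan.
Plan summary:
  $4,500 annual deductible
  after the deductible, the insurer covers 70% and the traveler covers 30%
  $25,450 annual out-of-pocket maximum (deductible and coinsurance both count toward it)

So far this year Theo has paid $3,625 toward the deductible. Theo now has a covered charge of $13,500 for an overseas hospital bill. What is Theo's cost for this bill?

$4,662.50

Remaining deductible: $4,500 − $3,625 = $875.
The remaining $12,625 (= $13,500 − $875) moves to coinsurance.
Traveler's 30% share of $12,625 is $3,787.50.
So the traveler owes $875 + $3,787.50 = $4,662.50 before any cap.
Total out-of-pocket so far would be $3,625 + $4,662.50 = $8,287.50, below the $25,450 cap — no reduction.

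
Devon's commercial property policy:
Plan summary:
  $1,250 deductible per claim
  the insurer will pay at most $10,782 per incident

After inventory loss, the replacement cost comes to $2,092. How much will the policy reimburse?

$842

After the deductible, $2,092 − $1,250 = $842 remains.
$842 is within the $10,782 limit, so the insurer pays $842.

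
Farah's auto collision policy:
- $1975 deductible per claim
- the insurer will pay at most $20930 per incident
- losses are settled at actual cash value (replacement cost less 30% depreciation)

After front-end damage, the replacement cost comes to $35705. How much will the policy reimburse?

$20930

At 30% depreciation, ACV = $35705 − $10711.50 = $24993.50.
Subtract the deductible: $24993.50 − $1975 = $23018.50.
The $20930 per-incident cap binds; insurer pays $20930.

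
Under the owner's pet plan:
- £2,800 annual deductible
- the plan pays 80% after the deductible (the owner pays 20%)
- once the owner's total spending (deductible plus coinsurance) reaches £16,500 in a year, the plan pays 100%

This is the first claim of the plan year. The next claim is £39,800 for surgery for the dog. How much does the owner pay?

Deductible not yet touched, so the first £2,800 of the bill goes to the deductible.
The remaining £37,000 (= £39,800 − £2,800) moves to coinsurance.
Owner's 20% share of £37,000 is £7,400.
So the owner owes £2,800 + £7,400 = £10,200 before any cap.
Cumulative spending £0 + £10,200 = £10,200 stays under the £16,500 maximum.

£10,200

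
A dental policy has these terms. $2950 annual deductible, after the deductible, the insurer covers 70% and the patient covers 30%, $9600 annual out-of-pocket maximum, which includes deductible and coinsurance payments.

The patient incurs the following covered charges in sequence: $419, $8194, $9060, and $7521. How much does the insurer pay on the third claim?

$6342

#1 ($419): all of it applies to the deductible. Patient pays $419; OOP now $419. Plan pays $419 − $419 = $0.
#2 ($8194): $2531 finishes the deductible; $5663 goes to coinsurance; coinsurance $5663 × 30% = $1698.90. Cost to patient: $4229.90. OOP to date $4648.90. Insurer: $8194 − $4229.90 = $3964.10.
#3 ($9060): deductible already satisfied, so patient's share is 30% × $9060 = $2718. Cost to patient: $2718. OOP to date $7366.90. Plan pays $9060 − $2718 = $6342.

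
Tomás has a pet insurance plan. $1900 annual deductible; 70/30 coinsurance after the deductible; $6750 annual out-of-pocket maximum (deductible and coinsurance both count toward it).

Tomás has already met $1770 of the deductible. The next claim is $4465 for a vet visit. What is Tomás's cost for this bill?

Remaining deductible: $1900 − $1770 = $130.
After the $130 deductible portion, $4465 − $130 = $4335 is subject to coinsurance.
Owner's 30% share of $4335 is $1300.50.
Owner responsibility before any cap: $130 + $1300.50 = $1430.50.
Total out-of-pocket so far would be $1770 + $1430.50 = $3200.50, below the $6750 cap — no reduction.

$1430.50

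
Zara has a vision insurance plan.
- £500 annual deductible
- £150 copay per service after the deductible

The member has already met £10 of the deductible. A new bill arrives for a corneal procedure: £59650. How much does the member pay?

£640

Deductible still to meet: £500 − £10 = £490.
The remaining £59160 (= £59650 − £490) moves to the copay.
Copay on this service: £150.
That puts the member's cost at £490 + £150 = £640.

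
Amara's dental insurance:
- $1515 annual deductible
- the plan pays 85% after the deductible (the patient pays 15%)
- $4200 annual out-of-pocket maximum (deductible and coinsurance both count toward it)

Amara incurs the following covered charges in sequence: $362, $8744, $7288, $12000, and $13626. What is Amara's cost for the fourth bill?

$453.15

Claim 1 ($362): entire amount goes to the deductible. Patient pays $362; OOP now $362.
Claim 2 ($8744): $1153 finishes the deductible; $7591 goes to coinsurance; 15% of $7591 = $1138.65. Patient pays $2291.65; OOP now $2653.65.
Claim 3 ($7288): 15% coinsurance on $7288 = $1093.20. Cost to patient: $1093.20. OOP to date $3746.85.
Claim 4 ($12000): 15% coinsurance on $12000 = $1800. That would push OOP to $5546.85, over the $4200 cap, so patient pays $4200 − $3746.85 = $453.15.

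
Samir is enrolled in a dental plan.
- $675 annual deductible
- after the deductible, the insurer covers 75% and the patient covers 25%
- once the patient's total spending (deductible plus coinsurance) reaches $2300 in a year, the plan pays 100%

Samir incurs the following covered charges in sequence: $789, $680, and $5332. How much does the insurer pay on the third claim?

Bill 1, $789: $675 finishes the deductible; $114 goes to coinsurance; coinsurance $114 × 25% = $28.50. Patient pays $703.50; OOP now $703.50. Insurer: $789 − $703.50 = $85.50.
Bill 2, $680: deductible met; 25% of $680 = $170. Patient pays $170; OOP now $873.50. Insurer: $680 − $170 = $510.
Bill 3, $5332: 25% coinsurance on $5332 = $1333. Cost to patient: $1333. OOP to date $2206.50. Plan pays $5332 − $1333 = $3999.

$3999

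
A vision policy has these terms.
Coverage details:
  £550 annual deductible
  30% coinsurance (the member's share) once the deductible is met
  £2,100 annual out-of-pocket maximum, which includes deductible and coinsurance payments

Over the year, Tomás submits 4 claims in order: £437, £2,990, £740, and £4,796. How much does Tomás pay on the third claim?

£222

Claim 1 (£437): all of it applies to the deductible. Member owes £437 (running OOP £437).
Claim 2 (£2,990): £113 finishes the deductible; £2,877 goes to coinsurance; 30% of £2,877 = £863.10. Member pays £976.10; OOP now £1,413.10.
Claim 3 (£740): deductible already satisfied, so member's share is 30% × £740 = £222. Member owes £222 (running OOP £1,635.10).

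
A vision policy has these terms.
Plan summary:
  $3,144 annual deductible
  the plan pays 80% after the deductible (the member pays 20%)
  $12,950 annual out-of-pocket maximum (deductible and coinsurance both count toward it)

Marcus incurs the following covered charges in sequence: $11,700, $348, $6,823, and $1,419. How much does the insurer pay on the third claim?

Claim 1 ($11,700): $3,144 finishes the deductible; $8,556 goes to coinsurance; member's 20% is $1,711.20. Cost to member: $4,855.20. OOP to date $4,855.20. Insurer: $11,700 − $4,855.20 = $6,844.80.
Claim 2 ($348): 20% coinsurance on $348 = $69.60. Member pays $69.60; OOP now $4,924.80. Plan pays $348 − $69.60 = $278.40.
Claim 3 ($6,823): 20% coinsurance on $6,823 = $1,364.60. Member pays $1,364.60; OOP now $6,289.40. Insurer: $6,823 − $1,364.60 = $5,458.40.

$5,458.40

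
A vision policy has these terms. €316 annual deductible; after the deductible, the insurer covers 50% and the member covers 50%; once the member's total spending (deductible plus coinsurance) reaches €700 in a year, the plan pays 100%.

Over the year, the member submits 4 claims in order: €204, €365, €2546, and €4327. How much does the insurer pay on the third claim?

Bill 1, €204: fully absorbed by the deductible. Member owes €204 (running OOP €204). Insurer: €204 − €204 = €0.
Bill 2, €365: €112 to deductible, leaving €253; member's 50% is €126.50. Cost to member: €238.50. OOP to date €442.50. Insurer: €365 − €238.50 = €126.50.
Bill 3, €2546: deductible already satisfied, so member's share is 50% × €2546 = €1273. That would push OOP to €1715.50, over the €700 cap, so member pays €700 − €442.50 = €257.50. Insurer: €2546 − €257.50 = €2288.50.

€2288.50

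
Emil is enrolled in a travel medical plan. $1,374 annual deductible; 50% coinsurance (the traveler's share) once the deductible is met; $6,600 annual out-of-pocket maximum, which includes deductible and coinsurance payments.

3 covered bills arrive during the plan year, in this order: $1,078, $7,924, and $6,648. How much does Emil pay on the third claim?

Claim 1 — $1,078: entire amount goes to the deductible. Traveler owes $1,078 (running OOP $1,078).
Claim 2 — $7,924: $296 to deductible, leaving $7,628; traveler's 50% is $3,814. Cost to traveler: $4,110. OOP to date $5,188.
Claim 3 — $6,648: 50% coinsurance on $6,648 = $3,324. OOP would hit $8,512 > $6,600, so the cap limits the traveler to $6,600 − $5,188 = $1,412.

$1,412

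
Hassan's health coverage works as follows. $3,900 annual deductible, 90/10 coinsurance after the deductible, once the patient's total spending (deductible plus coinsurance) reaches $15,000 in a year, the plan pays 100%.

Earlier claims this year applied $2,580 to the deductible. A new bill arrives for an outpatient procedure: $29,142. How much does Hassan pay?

Deductible still to meet: $3,900 − $2,580 = $1,320.
After the $1,320 deductible portion, $29,142 − $1,320 = $27,822 is subject to coinsurance.
Patient's 10% share of $27,822 is $2,782.20.
So the patient owes $1,320 + $2,782.20 = $4,102.20 before any cap.
Year-to-date out-of-pocket becomes $2,580 + $4,102.20 = $6,682.20, still under the $15,000 maximum, so no cap applies.

$4,102.20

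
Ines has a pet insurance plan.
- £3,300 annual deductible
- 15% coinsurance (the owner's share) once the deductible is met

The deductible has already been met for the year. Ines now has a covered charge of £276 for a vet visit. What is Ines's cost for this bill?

With the deductible met, the entire £276 is subject to coinsurance.
Coinsurance: £276 × 15% = £41.40.

£41.40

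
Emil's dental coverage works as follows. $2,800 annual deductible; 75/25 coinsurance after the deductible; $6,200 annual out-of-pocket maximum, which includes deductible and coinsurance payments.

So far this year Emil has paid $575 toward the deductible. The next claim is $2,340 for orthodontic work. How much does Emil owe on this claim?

Remaining deductible: $2,800 − $575 = $2,225.
After the $2,225 deductible portion, $2,340 − $2,225 = $115 is subject to coinsurance.
25% of $115 = $28.75 falls to the patient.
So the patient owes $2,225 + $28.75 = $2,253.75 before any cap.
Year-to-date out-of-pocket becomes $575 + $2,253.75 = $2,828.75, still under the $6,200 maximum, so no cap applies.

$2,253.75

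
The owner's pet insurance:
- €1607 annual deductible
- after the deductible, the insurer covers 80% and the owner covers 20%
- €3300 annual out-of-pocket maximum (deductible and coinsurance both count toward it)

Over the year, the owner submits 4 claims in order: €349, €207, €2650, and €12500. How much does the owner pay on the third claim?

€1370.80

Bill 1, €349: fully absorbed by the deductible. Owner owes €349 (running OOP €349).
Bill 2, €207: all of it applies to the deductible. Cost to owner: €207. OOP to date €556.
Bill 3, €2650: €1051 finishes the deductible; €1599 goes to coinsurance; 20% of €1599 = €319.80. Owner pays €1370.80; OOP now €1926.80.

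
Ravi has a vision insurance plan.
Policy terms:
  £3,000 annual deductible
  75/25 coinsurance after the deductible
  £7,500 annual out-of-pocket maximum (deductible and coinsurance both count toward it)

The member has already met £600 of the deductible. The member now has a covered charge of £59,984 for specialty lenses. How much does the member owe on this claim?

£600 of the £3,000 deductible is already met, leaving £2,400.
That leaves £59,984 − £2,400 = £57,584 for coinsurance.
Member's 25% share of £57,584 is £14,396.
That puts the member's cost at £2,400 + £14,396 = £16,796 before any cap.
Adding £16,796 to the £600 already spent would give £17,396, which exceeds the £7,500 cap; the member pays just £7,500 − £600 = £6,900.

£6,900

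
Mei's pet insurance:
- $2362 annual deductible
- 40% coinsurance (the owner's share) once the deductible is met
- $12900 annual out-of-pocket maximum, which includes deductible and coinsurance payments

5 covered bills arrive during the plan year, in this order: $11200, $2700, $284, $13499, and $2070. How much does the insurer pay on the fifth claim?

$1660.40

Claim 1 — $11200: deductible takes $2362, $8838 remains; coinsurance $8838 × 40% = $3535.20. Cost to owner: $5897.20. OOP to date $5897.20. Plan pays $11200 − $5897.20 = $5302.80.
Claim 2 — $2700: 40% coinsurance on $2700 = $1080. Owner pays $1080; OOP now $6977.20. Plan pays $2700 − $1080 = $1620.
Claim 3 — $284: deductible already satisfied, so owner's share is 40% × $284 = $113.60. Cost to owner: $113.60. OOP to date $7090.80. Plan pays $284 − $113.60 = $170.40.
Claim 4 — $13499: 40% coinsurance on $13499 = $5399.60. Cost to owner: $5399.60. OOP to date $12490.40. Insurer: $13499 − $5399.60 = $8099.40.
Claim 5 — $2070: 40% coinsurance on $2070 = $828. OOP would hit $13318.40 > $12900, so the cap limits the owner to $12900 − $12490.40 = $409.60. Insurer: $2070 − $409.60 = $1660.40.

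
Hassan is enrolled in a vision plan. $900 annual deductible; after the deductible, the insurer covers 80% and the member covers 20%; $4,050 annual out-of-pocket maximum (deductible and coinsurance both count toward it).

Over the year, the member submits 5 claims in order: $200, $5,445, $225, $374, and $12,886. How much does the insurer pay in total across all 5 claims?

$15,080

#1 ($200): entire amount goes to the deductible. Member pays $200; OOP now $200. Plan pays $200 − $200 = $0.
#2 ($5,445): $700 to deductible, leaving $4,745; 20% of $4,745 = $949. Member owes $1,649 (running OOP $1,849). Plan pays $5,445 − $1,649 = $3,796.
#3 ($225): deductible already satisfied, so member's share is 20% × $225 = $45. Member owes $45 (running OOP $1,894). Plan pays $225 − $45 = $180.
#4 ($374): 20% coinsurance on $374 = $74.80. Cost to member: $74.80. OOP to date $1,968.80. Insurer: $374 − $74.80 = $299.20.
#5 ($12,886): deductible already satisfied, so member's share is 20% × $12,886 = $2,577.20. That would push OOP to $4,546, over the $4,050 cap, so member pays $4,050 − $1,968.80 = $2,081.20. Insurer: $12,886 − $2,081.20 = $10,804.80.
Insurer total = bills − member's total = $19,130 − $4,050 = $15,080.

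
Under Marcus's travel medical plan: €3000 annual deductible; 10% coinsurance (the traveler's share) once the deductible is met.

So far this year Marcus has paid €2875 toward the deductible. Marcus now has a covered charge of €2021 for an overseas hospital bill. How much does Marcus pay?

Remaining deductible: €3000 − €2875 = €125.
The remaining €1896 (= €2021 − €125) moves to coinsurance.
Traveler's 10% share of €1896 is €189.60.
That puts the traveler's cost at €125 + €189.60 = €314.60.

€314.60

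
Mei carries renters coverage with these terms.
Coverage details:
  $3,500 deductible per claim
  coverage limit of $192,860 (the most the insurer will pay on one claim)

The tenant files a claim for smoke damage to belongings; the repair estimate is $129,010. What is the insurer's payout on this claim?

$125,510

Subtract the deductible: $129,010 − $3,500 = $125,510.
That's under the $192,860 cap, so the insurer reimburses the full $125,510.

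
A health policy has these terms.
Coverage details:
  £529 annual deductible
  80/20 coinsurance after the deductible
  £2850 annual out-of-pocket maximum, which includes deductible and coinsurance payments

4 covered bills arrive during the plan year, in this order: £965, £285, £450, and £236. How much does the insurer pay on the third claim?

Bill 1, £965: £529 to deductible, leaving £436; coinsurance £436 × 20% = £87.20. Cost to patient: £616.20. OOP to date £616.20. Insurer: £965 − £616.20 = £348.80.
Bill 2, £285: deductible met; 20% of £285 = £57. Patient pays £57; OOP now £673.20. Insurer: £285 − £57 = £228.
Bill 3, £450: deductible met; 20% of £450 = £90. Patient owes £90 (running OOP £763.20). Plan pays £450 − £90 = £360.

£360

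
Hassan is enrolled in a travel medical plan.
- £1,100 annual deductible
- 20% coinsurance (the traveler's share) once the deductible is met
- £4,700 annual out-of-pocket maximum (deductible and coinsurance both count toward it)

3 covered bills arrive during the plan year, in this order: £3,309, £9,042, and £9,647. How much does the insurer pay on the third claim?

£8,297.20

Claim 1 (£3,309): £1,100 to deductible, leaving £2,209; 20% of £2,209 = £441.80. Traveler pays £1,541.80; OOP now £1,541.80. Plan pays £3,309 − £1,541.80 = £1,767.20.
Claim 2 (£9,042): 20% coinsurance on £9,042 = £1,808.40. Cost to traveler: £1,808.40. OOP to date £3,350.20. Insurer: £9,042 − £1,808.40 = £7,233.60.
Claim 3 (£9,647): 20% coinsurance on £9,647 = £1,929.40. That would push OOP to £5,279.60, over the £4,700 cap, so traveler pays £4,700 − £3,350.20 = £1,349.80. Insurer: £9,647 − £1,349.80 = £8,297.20.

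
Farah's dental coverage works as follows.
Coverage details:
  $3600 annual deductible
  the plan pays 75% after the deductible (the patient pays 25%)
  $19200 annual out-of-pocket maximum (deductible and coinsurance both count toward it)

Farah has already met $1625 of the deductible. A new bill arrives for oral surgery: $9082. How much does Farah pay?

$3751.75

$1625 of the $3600 deductible is already met, leaving $1975.
The remaining $7107 (= $9082 − $1975) moves to coinsurance.
Coinsurance: $7107 × 25% = $1776.75.
That puts the patient's cost at $1975 + $1776.75 = $3751.75 before any cap.
Cumulative spending $1625 + $3751.75 = $5376.75 stays under the $19200 maximum.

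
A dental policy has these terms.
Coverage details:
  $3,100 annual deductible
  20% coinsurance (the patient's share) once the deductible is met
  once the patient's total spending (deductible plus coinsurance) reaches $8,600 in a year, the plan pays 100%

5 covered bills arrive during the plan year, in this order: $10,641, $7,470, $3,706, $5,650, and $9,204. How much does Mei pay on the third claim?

Claim 1 ($10,641): $3,100 to deductible, leaving $7,541; coinsurance $7,541 × 20% = $1,508.20. Cost to patient: $4,608.20. OOP to date $4,608.20.
Claim 2 ($7,470): deductible already satisfied, so patient's share is 20% × $7,470 = $1,494. Patient owes $1,494 (running OOP $6,102.20).
Claim 3 ($3,706): 20% coinsurance on $3,706 = $741.20. Patient pays $741.20; OOP now $6,843.40.

$741.20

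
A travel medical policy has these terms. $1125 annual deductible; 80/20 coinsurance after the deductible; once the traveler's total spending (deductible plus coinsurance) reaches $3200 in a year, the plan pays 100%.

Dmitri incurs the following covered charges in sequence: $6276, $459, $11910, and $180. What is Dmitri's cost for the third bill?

$953

#1 ($6276): deductible takes $1125, $5151 remains; 20% of $5151 = $1030.20. Traveler owes $2155.20 (running OOP $2155.20).
#2 ($459): deductible already satisfied, so traveler's share is 20% × $459 = $91.80. Traveler owes $91.80 (running OOP $2247).
#3 ($11910): deductible already satisfied, so traveler's share is 20% × $11910 = $2382. OOP would hit $4629 > $3200, so the cap limits the traveler to $3200 − $2247 = $953.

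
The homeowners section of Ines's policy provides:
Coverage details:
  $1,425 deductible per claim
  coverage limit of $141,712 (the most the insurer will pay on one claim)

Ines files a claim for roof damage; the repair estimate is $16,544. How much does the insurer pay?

$15,119

Less the $1,425 deductible: $16,544 − $1,425 = $15,119.
That's under the $141,712 cap, so the insurer reimburses the full $15,119.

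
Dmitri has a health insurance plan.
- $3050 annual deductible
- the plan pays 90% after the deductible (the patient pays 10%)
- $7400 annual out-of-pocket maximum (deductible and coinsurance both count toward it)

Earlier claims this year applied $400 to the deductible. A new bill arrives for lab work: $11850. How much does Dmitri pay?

$400 of the $3050 deductible is already met, leaving $2650.
The remaining $9200 (= $11850 − $2650) moves to coinsurance.
10% of $9200 = $920 falls to the patient.
Patient responsibility before any cap: $2650 + $920 = $3570.
Year-to-date out-of-pocket becomes $400 + $3570 = $3970, still under the $7400 maximum, so no cap applies.

$3570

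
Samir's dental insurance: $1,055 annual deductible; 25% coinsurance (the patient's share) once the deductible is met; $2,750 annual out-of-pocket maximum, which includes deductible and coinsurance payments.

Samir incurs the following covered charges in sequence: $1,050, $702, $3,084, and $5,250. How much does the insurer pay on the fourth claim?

$4,500.25

Claim 1 ($1,050): all of it applies to the deductible. Cost to patient: $1,050. OOP to date $1,050. Plan pays $1,050 − $1,050 = $0.
Claim 2 ($702): deductible takes $5, $697 remains; coinsurance $697 × 25% = $174.25. Patient owes $179.25 (running OOP $1,229.25). Insurer: $702 − $179.25 = $522.75.
Claim 3 ($3,084): 25% coinsurance on $3,084 = $771. Patient pays $771; OOP now $2,000.25. Insurer: $3,084 − $771 = $2,313.
Claim 4 ($5,250): 25% coinsurance on $5,250 = $1,312.50. That would push OOP to $3,312.75, over the $2,750 cap, so patient pays $2,750 − $2,000.25 = $749.75. Plan pays $5,250 − $749.75 = $4,500.25.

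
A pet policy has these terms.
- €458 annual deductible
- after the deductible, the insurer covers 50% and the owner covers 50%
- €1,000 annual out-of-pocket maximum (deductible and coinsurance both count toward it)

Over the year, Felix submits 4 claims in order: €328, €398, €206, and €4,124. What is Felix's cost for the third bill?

Claim 1 (€328): all of it applies to the deductible. Cost to owner: €328. OOP to date €328.
Claim 2 (€398): deductible takes €130, €268 remains; owner's 50% is €134. Owner pays €264; OOP now €592.
Claim 3 (€206): deductible met; 50% of €206 = €103. Cost to owner: €103. OOP to date €695.

€103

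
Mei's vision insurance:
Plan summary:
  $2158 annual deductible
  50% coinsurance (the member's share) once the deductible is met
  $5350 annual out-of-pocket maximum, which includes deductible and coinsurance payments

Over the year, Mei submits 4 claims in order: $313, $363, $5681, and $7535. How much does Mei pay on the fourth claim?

Claim 1 — $313: all of it applies to the deductible. Cost to member: $313. OOP to date $313.
Claim 2 — $363: all of it applies to the deductible. Cost to member: $363. OOP to date $676.
Claim 3 — $5681: $1482 to deductible, leaving $4199; 50% of $4199 = $2099.50. Cost to member: $3581.50. OOP to date $4257.50.
Claim 4 — $7535: deductible already satisfied, so member's share is 50% × $7535 = $3767.50. OOP would hit $8025 > $5350, so the cap limits the member to $5350 − $4257.50 = $1092.50.

$1092.50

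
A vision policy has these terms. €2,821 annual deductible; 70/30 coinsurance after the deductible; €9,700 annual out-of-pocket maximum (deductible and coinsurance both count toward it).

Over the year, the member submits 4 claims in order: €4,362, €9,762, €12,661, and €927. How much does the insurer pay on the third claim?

Claim 1 — €4,362: deductible takes €2,821, €1,541 remains; member's 30% is €462.30. Member pays €3,283.30; OOP now €3,283.30. Plan pays €4,362 − €3,283.30 = €1,078.70.
Claim 2 — €9,762: deductible met; 30% of €9,762 = €2,928.60. Member pays €2,928.60; OOP now €6,211.90. Insurer: €9,762 − €2,928.60 = €6,833.40.
Claim 3 — €12,661: deductible met; 30% of €12,661 = €3,798.30. That would push OOP to €10,010.20, over the €9,700 cap, so member pays €9,700 − €6,211.90 = €3,488.10. Plan pays €12,661 − €3,488.10 = €9,172.90.

€9,172.90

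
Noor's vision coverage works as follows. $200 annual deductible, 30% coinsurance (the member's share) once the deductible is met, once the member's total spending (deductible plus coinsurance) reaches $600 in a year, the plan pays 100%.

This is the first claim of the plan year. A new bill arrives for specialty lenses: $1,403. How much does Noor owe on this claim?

The full $200 deductible is still open; $200 of this bill applies to it.
The remaining $1,203 (= $1,403 − $200) moves to coinsurance.
30% of $1,203 = $360.90 falls to the member.
That puts the member's cost at $200 + $360.90 = $560.90 before any cap.
Cumulative spending $0 + $560.90 = $560.90 stays under the $600 maximum.

$560.90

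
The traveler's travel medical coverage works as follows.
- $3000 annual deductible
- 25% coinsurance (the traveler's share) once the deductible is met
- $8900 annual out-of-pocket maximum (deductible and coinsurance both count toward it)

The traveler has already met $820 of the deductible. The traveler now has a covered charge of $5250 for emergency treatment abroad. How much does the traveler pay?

Deductible still to meet: $3000 − $820 = $2180.
After the $2180 deductible portion, $5250 − $2180 = $3070 is subject to coinsurance.
25% of $3070 = $767.50 falls to the traveler.
Traveler responsibility before any cap: $2180 + $767.50 = $2947.50.
Total out-of-pocket so far would be $820 + $2947.50 = $3767.50, below the $8900 cap — no reduction.

$2947.50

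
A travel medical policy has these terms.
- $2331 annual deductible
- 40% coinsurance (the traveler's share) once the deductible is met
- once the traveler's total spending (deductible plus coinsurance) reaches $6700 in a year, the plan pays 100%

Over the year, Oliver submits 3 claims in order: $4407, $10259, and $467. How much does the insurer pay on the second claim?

#1 ($4407): $2331 to deductible, leaving $2076; coinsurance $2076 × 40% = $830.40. Traveler pays $3161.40; OOP now $3161.40. Insurer: $4407 − $3161.40 = $1245.60.
#2 ($10259): 40% coinsurance on $10259 = $4103.60. Adding that to $3161.40 gives $7265, past the $6700 cap; traveler pays only $6700 − $3161.40 = $3538.60. Plan pays $10259 − $3538.60 = $6720.40.

$6720.40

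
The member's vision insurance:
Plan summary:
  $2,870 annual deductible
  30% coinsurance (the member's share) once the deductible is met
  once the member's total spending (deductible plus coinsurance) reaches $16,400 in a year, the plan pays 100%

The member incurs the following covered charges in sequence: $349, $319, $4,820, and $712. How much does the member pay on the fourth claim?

#1 ($349): entire amount goes to the deductible. Member pays $349; OOP now $349.
#2 ($319): entire amount goes to the deductible. Member owes $319 (running OOP $668).
#3 ($4,820): deductible takes $2,202, $2,618 remains; coinsurance $2,618 × 30% = $785.40. Member pays $2,987.40; OOP now $3,655.40.
#4 ($712): deductible met; 30% of $712 = $213.60. Member owes $213.60 (running OOP $3,869).

$213.60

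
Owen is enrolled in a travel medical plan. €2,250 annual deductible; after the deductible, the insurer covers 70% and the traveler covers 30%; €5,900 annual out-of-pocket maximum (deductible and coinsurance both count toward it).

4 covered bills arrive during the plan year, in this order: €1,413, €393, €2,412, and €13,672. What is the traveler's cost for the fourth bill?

Claim 1 — €1,413: entire amount goes to the deductible. Traveler pays €1,413; OOP now €1,413.
Claim 2 — €393: fully absorbed by the deductible. Traveler owes €393 (running OOP €1,806).
Claim 3 — €2,412: €444 to deductible, leaving €1,968; 30% of €1,968 = €590.40. Traveler owes €1,034.40 (running OOP €2,840.40).
Claim 4 — €13,672: 30% coinsurance on €13,672 = €4,101.60. Adding that to €2,840.40 gives €6,942, past the €5,900 cap; traveler pays only €5,900 − €2,840.40 = €3,059.60.

€3,059.60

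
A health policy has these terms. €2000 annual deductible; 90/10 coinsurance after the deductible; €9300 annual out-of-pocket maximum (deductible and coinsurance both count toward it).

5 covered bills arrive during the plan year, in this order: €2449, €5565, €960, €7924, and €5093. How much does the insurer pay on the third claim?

€864

Bill 1, €2449: deductible takes €2000, €449 remains; patient's 10% is €44.90. Cost to patient: €2044.90. OOP to date €2044.90. Insurer: €2449 − €2044.90 = €404.10.
Bill 2, €5565: 10% coinsurance on €5565 = €556.50. Cost to patient: €556.50. OOP to date €2601.40. Insurer: €5565 − €556.50 = €5008.50.
Bill 3, €960: deductible already satisfied, so patient's share is 10% × €960 = €96. Patient owes €96 (running OOP €2697.40). Plan pays €960 − €96 = €864.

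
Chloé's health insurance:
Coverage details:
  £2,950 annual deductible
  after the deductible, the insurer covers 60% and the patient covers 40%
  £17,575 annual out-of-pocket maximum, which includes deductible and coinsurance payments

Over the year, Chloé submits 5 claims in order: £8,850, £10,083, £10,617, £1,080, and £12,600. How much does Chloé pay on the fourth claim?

£432

Claim 1 (£8,850): £2,950 to deductible, leaving £5,900; patient's 40% is £2,360. Patient pays £5,310; OOP now £5,310.
Claim 2 (£10,083): 40% coinsurance on £10,083 = £4,033.20. Patient pays £4,033.20; OOP now £9,343.20.
Claim 3 (£10,617): deductible already satisfied, so patient's share is 40% × £10,617 = £4,246.80. Patient pays £4,246.80; OOP now £13,590.
Claim 4 (£1,080): deductible met; 40% of £1,080 = £432. Patient pays £432; OOP now £14,022.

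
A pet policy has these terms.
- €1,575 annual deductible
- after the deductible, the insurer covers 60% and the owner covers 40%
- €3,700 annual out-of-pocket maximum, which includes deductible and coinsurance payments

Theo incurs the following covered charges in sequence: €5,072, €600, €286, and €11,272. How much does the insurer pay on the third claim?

Bill 1, €5,072: deductible takes €1,575, €3,497 remains; owner's 40% is €1,398.80. Owner pays €2,973.80; OOP now €2,973.80. Insurer: €5,072 − €2,973.80 = €2,098.20.
Bill 2, €600: deductible met; 40% of €600 = €240. Owner pays €240; OOP now €3,213.80. Insurer: €600 − €240 = €360.
Bill 3, €286: deductible already satisfied, so owner's share is 40% × €286 = €114.40. Owner owes €114.40 (running OOP €3,328.20). Insurer: €286 − €114.40 = €171.60.

€171.60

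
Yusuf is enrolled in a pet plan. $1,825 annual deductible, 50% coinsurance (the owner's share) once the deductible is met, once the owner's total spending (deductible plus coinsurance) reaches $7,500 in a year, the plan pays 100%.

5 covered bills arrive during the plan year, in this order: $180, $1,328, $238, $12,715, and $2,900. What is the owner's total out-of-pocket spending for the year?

Claim 1 ($180): fully absorbed by the deductible. Owner owes $180 (running OOP $180).
Claim 2 ($1,328): fully absorbed by the deductible. Cost to owner: $1,328. OOP to date $1,508.
Claim 3 ($238): all of it applies to the deductible. Owner pays $238; OOP now $1,746.
Claim 4 ($12,715): $79 finishes the deductible; $12,636 goes to coinsurance; 50% of $12,636 = $6,318. Deductible plus coinsurance: $79 + $6,318 = $6,397. Adding that to $1,746 gives $8,143, past the $7,500 cap; owner pays only $7,500 − $1,746 = $5,754.
Claim 5 ($2,900): deductible met; 50% of $2,900 = $1,450. That would push OOP to $8,950, over the $7,500 cap, so owner pays $7,500 − $7,500 = $0.
Total paid by the owner: $180 + $1,328 + $238 + $5,754 + $0 = $7,500.

$7,500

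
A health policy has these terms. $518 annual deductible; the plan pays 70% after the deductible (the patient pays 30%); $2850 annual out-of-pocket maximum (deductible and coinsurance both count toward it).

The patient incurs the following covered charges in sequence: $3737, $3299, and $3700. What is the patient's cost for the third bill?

Claim 1 — $3737: $518 finishes the deductible; $3219 goes to coinsurance; coinsurance $3219 × 30% = $965.70. Patient pays $1483.70; OOP now $1483.70.
Claim 2 — $3299: deductible already satisfied, so patient's share is 30% × $3299 = $989.70. Patient pays $989.70; OOP now $2473.40.
Claim 3 — $3700: 30% coinsurance on $3700 = $1110. That would push OOP to $3583.40, over the $2850 cap, so patient pays $2850 − $2473.40 = $376.60.

$376.60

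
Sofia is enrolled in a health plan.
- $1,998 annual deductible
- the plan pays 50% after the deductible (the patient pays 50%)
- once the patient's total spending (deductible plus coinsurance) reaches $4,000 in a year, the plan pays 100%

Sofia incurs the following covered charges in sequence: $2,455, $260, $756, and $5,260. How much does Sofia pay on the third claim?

$378

Claim 1 — $2,455: $1,998 to deductible, leaving $457; 50% of $457 = $228.50. Cost to patient: $2,226.50. OOP to date $2,226.50.
Claim 2 — $260: 50% coinsurance on $260 = $130. Patient pays $130; OOP now $2,356.50.
Claim 3 — $756: deductible met; 50% of $756 = $378. Cost to patient: $378. OOP to date $2,734.50.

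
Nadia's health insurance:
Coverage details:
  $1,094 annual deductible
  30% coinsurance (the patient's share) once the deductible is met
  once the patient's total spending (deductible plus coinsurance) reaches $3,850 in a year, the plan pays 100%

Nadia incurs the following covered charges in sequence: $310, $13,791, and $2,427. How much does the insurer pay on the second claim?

$10,251

Claim 1 ($310): all of it applies to the deductible. Patient owes $310 (running OOP $310). Plan pays $310 − $310 = $0.
Claim 2 ($13,791): deductible takes $784, $13,007 remains; coinsurance $13,007 × 30% = $3,902.10. Deductible plus coinsurance: $784 + $3,902.10 = $4,686.10. That would push OOP to $4,996.10, over the $3,850 cap, so patient pays $3,850 − $310 = $3,540. Plan pays $13,791 − $3,540 = $10,251.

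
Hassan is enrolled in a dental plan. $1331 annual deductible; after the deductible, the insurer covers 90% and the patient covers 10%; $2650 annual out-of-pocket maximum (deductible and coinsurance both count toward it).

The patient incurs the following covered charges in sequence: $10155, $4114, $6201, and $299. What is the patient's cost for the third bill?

Bill 1, $10155: deductible takes $1331, $8824 remains; coinsurance $8824 × 10% = $882.40. Cost to patient: $2213.40. OOP to date $2213.40.
Bill 2, $4114: deductible met; 10% of $4114 = $411.40. Patient pays $411.40; OOP now $2624.80.
Bill 3, $6201: deductible already satisfied, so patient's share is 10% × $6201 = $620.10. OOP would hit $3244.90 > $2650, so the cap limits the patient to $2650 − $2624.80 = $25.20.

$25.20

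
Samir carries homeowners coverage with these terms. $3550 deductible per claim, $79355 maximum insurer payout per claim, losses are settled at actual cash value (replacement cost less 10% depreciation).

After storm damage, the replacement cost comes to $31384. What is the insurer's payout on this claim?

Actual cash value after 10% depreciation: $31384 × 90% = $28245.60.
Subtract the deductible: $28245.60 − $3550 = $24695.60.
$24695.60 ≤ $79355, so the limit doesn't bind; insurer pays $24695.60.

$24695.60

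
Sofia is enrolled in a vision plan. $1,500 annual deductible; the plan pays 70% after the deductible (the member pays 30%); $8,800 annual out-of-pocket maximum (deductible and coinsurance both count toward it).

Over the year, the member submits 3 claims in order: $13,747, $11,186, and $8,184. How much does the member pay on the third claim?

Bill 1, $13,747: deductible takes $1,500, $12,247 remains; coinsurance $12,247 × 30% = $3,674.10. Member pays $5,174.10; OOP now $5,174.10.
Bill 2, $11,186: deductible already satisfied, so member's share is 30% × $11,186 = $3,355.80. Cost to member: $3,355.80. OOP to date $8,529.90.
Bill 3, $8,184: deductible met; 30% of $8,184 = $2,455.20. That would push OOP to $10,985.10, over the $8,800 cap, so member pays $8,800 − $8,529.90 = $270.10.

$270.10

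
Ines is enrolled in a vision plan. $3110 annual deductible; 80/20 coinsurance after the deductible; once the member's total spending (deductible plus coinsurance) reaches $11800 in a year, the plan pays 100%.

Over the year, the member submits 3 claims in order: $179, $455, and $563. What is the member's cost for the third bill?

Claim 1 ($179): fully absorbed by the deductible. Cost to member: $179. OOP to date $179.
Claim 2 ($455): fully absorbed by the deductible. Member pays $455; OOP now $634.
Claim 3 ($563): entire amount goes to the deductible. Cost to member: $563. OOP to date $1197.

$563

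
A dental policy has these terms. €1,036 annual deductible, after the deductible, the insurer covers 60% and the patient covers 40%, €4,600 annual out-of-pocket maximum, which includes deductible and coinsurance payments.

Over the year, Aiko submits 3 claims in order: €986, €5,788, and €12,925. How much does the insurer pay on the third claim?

€11,656.20

#1 (€986): all of it applies to the deductible. Patient pays €986; OOP now €986. Plan pays €986 − €986 = €0.
#2 (€5,788): deductible takes €50, €5,738 remains; patient's 40% is €2,295.20. Patient pays €2,345.20; OOP now €3,331.20. Insurer: €5,788 − €2,345.20 = €3,442.80.
#3 (€12,925): deductible already satisfied, so patient's share is 40% × €12,925 = €5,170. OOP would hit €8,501.20 > €4,600, so the cap limits the patient to €4,600 − €3,331.20 = €1,268.80. Insurer: €12,925 − €1,268.80 = €11,656.20.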